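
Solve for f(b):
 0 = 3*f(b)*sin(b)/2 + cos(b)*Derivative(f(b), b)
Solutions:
 f(b) = C1*cos(b)^(3/2)


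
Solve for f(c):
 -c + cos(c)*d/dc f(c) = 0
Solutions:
 f(c) = C1 + Integral(c/cos(c), c)


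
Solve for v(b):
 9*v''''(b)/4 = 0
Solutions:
 v(b) = C1 + C2*b + C3*b^2 + C4*b^3


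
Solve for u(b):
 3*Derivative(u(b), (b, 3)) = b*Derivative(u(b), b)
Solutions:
 u(b) = C1 + Integral(C2*airyai(3^(2/3)*b/3) + C3*airybi(3^(2/3)*b/3), b)


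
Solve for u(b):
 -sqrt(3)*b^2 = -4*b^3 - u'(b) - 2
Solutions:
 u(b) = C1 - b^4 + sqrt(3)*b^3/3 - 2*b


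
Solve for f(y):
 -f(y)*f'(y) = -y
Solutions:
 f(y) = -sqrt(C1 + y^2)
 f(y) = sqrt(C1 + y^2)


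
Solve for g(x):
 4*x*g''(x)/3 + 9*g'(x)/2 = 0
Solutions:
 g(x) = C1 + C2/x^(19/8)


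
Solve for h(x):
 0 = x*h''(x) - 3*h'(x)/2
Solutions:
 h(x) = C1 + C2*x^(5/2)


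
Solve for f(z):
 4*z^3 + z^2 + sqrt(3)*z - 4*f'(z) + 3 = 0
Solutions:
 f(z) = C1 + z^4/4 + z^3/12 + sqrt(3)*z^2/8 + 3*z/4


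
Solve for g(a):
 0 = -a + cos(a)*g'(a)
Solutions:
 g(a) = C1 + Integral(a/cos(a), a)


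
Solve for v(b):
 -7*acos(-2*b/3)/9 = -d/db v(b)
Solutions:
 v(b) = C1 + 7*b*acos(-2*b/3)/9 + 7*sqrt(9 - 4*b^2)/18


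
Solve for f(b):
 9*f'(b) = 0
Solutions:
 f(b) = C1


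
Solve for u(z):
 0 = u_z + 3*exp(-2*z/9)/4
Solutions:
 u(z) = C1 + 27*exp(-2*z/9)/8


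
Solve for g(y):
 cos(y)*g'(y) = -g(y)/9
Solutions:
 g(y) = C1*(sin(y) - 1)^(1/18)/(sin(y) + 1)^(1/18)


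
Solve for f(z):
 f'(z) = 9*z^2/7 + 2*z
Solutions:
 f(z) = C1 + 3*z^3/7 + z^2


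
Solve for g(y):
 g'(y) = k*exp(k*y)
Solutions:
 g(y) = C1 + exp(k*y)


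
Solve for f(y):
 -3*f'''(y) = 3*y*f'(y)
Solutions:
 f(y) = C1 + Integral(C2*airyai(-y) + C3*airybi(-y), y)


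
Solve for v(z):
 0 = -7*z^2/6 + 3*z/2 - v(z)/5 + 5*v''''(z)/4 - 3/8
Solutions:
 v(z) = C1*exp(-sqrt(10)*z/5) + C2*exp(sqrt(10)*z/5) + C3*sin(sqrt(10)*z/5) + C4*cos(sqrt(10)*z/5) - 35*z^2/6 + 15*z/2 - 15/8


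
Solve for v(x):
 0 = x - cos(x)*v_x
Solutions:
 v(x) = C1 + Integral(x/cos(x), x)


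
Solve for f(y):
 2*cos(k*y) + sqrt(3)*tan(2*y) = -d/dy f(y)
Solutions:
 f(y) = C1 - 2*Piecewise((sin(k*y)/k, Ne(k, 0)), (y, True)) + sqrt(3)*log(cos(2*y))/2


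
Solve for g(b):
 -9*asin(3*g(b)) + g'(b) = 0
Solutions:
 Integral(1/asin(3*_y), (_y, g(b))) = C1 + 9*b


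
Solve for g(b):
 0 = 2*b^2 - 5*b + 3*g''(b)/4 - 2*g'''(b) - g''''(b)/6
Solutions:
 g(b) = C1 + C2*b + C3*exp(3*b*(-2 + 3*sqrt(2)/2)) + C4*exp(-3*b*(2 + 3*sqrt(2)/2)) - 2*b^4/9 - 34*b^3/27 - 32*b^2/3


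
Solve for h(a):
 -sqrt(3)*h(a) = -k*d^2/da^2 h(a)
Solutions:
 h(a) = C1*exp(-3^(1/4)*a*sqrt(1/k)) + C2*exp(3^(1/4)*a*sqrt(1/k))


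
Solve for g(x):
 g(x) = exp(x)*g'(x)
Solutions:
 g(x) = C1*exp(-exp(-x))


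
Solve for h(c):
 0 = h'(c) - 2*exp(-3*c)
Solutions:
 h(c) = C1 - 2*exp(-3*c)/3


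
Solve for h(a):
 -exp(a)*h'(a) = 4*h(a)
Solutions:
 h(a) = C1*exp(4*exp(-a))


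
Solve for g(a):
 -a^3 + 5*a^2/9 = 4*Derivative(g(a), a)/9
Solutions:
 g(a) = C1 - 9*a^4/16 + 5*a^3/12


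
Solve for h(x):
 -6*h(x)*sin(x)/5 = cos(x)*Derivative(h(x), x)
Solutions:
 h(x) = C1*cos(x)^(6/5)


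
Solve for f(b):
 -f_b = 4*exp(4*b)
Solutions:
 f(b) = C1 - exp(4*b)


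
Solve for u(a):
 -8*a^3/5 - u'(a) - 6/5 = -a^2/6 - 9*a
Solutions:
 u(a) = C1 - 2*a^4/5 + a^3/18 + 9*a^2/2 - 6*a/5


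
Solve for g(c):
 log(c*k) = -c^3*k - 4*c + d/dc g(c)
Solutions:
 g(c) = C1 + c^4*k/4 + 2*c^2 + c*log(c*k) - c


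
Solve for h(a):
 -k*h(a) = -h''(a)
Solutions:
 h(a) = C1*exp(-a*sqrt(k)) + C2*exp(a*sqrt(k))


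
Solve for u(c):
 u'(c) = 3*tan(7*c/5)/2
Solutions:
 u(c) = C1 - 15*log(cos(7*c/5))/14


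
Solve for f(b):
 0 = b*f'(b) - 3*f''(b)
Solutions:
 f(b) = C1 + C2*erfi(sqrt(6)*b/6)


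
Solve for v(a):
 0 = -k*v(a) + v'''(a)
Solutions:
 v(a) = C1*exp(a*k^(1/3)) + C2*exp(a*k^(1/3)*(-1 + sqrt(3)*I)/2) + C3*exp(-a*k^(1/3)*(1 + sqrt(3)*I)/2)


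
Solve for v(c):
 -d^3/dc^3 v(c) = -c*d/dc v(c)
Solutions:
 v(c) = C1 + Integral(C2*airyai(c) + C3*airybi(c), c)


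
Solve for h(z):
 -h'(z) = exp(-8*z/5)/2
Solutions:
 h(z) = C1 + 5*exp(-8*z/5)/16


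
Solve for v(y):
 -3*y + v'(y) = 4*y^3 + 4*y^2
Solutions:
 v(y) = C1 + y^4 + 4*y^3/3 + 3*y^2/2


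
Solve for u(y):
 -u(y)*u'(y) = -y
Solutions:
 u(y) = -sqrt(C1 + y^2)
 u(y) = sqrt(C1 + y^2)


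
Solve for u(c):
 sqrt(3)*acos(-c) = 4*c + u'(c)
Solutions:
 u(c) = C1 - 2*c^2 + sqrt(3)*(c*acos(-c) + sqrt(1 - c^2))


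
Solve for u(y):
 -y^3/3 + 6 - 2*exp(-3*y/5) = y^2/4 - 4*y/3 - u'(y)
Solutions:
 u(y) = C1 + y^4/12 + y^3/12 - 2*y^2/3 - 6*y - 10*exp(-3*y/5)/3


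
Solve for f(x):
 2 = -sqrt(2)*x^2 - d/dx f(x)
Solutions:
 f(x) = C1 - sqrt(2)*x^3/3 - 2*x


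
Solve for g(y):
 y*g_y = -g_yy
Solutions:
 g(y) = C1 + C2*erf(sqrt(2)*y/2)


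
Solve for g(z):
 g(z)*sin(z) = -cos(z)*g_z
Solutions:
 g(z) = C1*cos(z)


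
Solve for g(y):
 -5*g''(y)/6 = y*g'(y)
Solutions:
 g(y) = C1 + C2*erf(sqrt(15)*y/5)


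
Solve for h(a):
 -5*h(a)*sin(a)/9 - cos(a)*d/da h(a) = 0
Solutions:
 h(a) = C1*cos(a)^(5/9)


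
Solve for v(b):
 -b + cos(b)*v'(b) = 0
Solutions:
 v(b) = C1 + Integral(b/cos(b), b)


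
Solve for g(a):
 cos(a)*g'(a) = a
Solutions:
 g(a) = C1 + Integral(a/cos(a), a)


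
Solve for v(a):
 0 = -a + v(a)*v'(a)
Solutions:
 v(a) = -sqrt(C1 + a^2)
 v(a) = sqrt(C1 + a^2)


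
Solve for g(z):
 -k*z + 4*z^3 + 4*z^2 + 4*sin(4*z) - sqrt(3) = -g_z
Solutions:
 g(z) = C1 + k*z^2/2 - z^4 - 4*z^3/3 + sqrt(3)*z + cos(4*z)


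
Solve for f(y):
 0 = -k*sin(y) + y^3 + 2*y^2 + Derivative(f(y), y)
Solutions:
 f(y) = C1 - k*cos(y) - y^4/4 - 2*y^3/3


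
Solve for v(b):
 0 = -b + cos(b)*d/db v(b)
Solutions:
 v(b) = C1 + Integral(b/cos(b), b)


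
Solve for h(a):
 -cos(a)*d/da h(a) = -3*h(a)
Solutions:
 h(a) = C1*(sin(a) + 1)^(3/2)/(sin(a) - 1)^(3/2)


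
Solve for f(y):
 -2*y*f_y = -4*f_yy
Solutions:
 f(y) = C1 + C2*erfi(y/2)


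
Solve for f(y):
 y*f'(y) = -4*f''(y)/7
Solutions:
 f(y) = C1 + C2*erf(sqrt(14)*y/4)


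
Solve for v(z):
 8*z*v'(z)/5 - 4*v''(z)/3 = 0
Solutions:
 v(z) = C1 + C2*erfi(sqrt(15)*z/5)


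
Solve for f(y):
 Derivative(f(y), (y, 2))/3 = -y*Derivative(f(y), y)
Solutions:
 f(y) = C1 + C2*erf(sqrt(6)*y/2)


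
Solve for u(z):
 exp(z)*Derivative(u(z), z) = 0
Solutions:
 u(z) = C1


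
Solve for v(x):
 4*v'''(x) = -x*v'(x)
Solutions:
 v(x) = C1 + Integral(C2*airyai(-2^(1/3)*x/2) + C3*airybi(-2^(1/3)*x/2), x)


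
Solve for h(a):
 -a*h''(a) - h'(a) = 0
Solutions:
 h(a) = C1 + C2*log(a)


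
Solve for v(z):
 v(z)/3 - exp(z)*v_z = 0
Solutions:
 v(z) = C1*exp(-exp(-z)/3)


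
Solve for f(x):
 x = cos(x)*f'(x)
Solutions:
 f(x) = C1 + Integral(x/cos(x), x)


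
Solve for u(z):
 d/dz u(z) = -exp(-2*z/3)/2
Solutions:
 u(z) = C1 + 3*exp(-2*z/3)/4


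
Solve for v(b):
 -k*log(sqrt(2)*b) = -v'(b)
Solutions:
 v(b) = C1 + b*k*log(b) - b*k + b*k*log(2)/2


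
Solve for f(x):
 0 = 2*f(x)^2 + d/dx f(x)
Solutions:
 f(x) = 1/(C1 + 2*x)


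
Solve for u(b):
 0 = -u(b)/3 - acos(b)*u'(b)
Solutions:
 u(b) = C1*exp(-Integral(1/acos(b), b)/3)


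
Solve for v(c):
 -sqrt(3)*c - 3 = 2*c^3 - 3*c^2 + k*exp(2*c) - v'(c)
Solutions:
 v(c) = C1 + c^4/2 - c^3 + sqrt(3)*c^2/2 + 3*c + k*exp(2*c)/2


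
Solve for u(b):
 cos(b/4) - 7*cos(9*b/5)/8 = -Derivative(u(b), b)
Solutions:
 u(b) = C1 - 4*sin(b/4) + 35*sin(9*b/5)/72


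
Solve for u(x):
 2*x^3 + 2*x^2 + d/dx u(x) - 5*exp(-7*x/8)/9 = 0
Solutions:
 u(x) = C1 - x^4/2 - 2*x^3/3 - 40*exp(-7*x/8)/63


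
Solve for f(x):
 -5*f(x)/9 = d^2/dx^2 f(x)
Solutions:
 f(x) = C1*sin(sqrt(5)*x/3) + C2*cos(sqrt(5)*x/3)


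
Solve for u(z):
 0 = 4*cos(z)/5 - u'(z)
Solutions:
 u(z) = C1 + 4*sin(z)/5


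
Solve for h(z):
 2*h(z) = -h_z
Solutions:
 h(z) = C1*exp(-2*z)


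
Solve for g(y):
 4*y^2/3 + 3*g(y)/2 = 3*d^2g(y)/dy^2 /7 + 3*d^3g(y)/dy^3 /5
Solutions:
 g(y) = C1*exp(-y*(10*10^(2/3)/(21*sqrt(190281) + 9161)^(1/3) + 20 + 10^(1/3)*(21*sqrt(190281) + 9161)^(1/3))/84)*sin(10^(1/3)*sqrt(3)*y*(-(21*sqrt(190281) + 9161)^(1/3) + 10*10^(1/3)/(21*sqrt(190281) + 9161)^(1/3))/84) + C2*exp(-y*(10*10^(2/3)/(21*sqrt(190281) + 9161)^(1/3) + 20 + 10^(1/3)*(21*sqrt(190281) + 9161)^(1/3))/84)*cos(10^(1/3)*sqrt(3)*y*(-(21*sqrt(190281) + 9161)^(1/3) + 10*10^(1/3)/(21*sqrt(190281) + 9161)^(1/3))/84) + C3*exp(y*(-10 + 10*10^(2/3)/(21*sqrt(190281) + 9161)^(1/3) + 10^(1/3)*(21*sqrt(190281) + 9161)^(1/3))/42) - 8*y^2/9 - 32/63


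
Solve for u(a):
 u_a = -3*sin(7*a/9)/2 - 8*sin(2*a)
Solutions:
 u(a) = C1 + 27*cos(7*a/9)/14 + 4*cos(2*a)


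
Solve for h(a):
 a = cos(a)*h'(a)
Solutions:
 h(a) = C1 + Integral(a/cos(a), a)


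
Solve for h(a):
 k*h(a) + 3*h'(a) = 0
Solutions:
 h(a) = C1*exp(-a*k/3)


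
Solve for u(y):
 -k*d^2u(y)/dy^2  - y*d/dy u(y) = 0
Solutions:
 u(y) = C1 + C2*sqrt(k)*erf(sqrt(2)*y*sqrt(1/k)/2)


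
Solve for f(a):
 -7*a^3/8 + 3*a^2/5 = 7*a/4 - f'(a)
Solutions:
 f(a) = C1 + 7*a^4/32 - a^3/5 + 7*a^2/8


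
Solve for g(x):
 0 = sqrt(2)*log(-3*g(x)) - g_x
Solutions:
 -sqrt(2)*Integral(1/(log(-_y) + log(3)), (_y, g(x)))/2 = C1 - x


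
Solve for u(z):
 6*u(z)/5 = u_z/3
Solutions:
 u(z) = C1*exp(18*z/5)


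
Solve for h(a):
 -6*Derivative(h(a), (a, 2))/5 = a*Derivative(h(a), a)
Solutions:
 h(a) = C1 + C2*erf(sqrt(15)*a/6)


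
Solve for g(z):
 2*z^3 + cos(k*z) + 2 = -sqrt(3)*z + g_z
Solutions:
 g(z) = C1 + z^4/2 + sqrt(3)*z^2/2 + 2*z + sin(k*z)/k


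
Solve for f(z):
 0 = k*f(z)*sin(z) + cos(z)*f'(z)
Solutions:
 f(z) = C1*exp(k*log(cos(z)))


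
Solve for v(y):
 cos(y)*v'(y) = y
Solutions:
 v(y) = C1 + Integral(y/cos(y), y)


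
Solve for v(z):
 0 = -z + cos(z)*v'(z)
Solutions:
 v(z) = C1 + Integral(z/cos(z), z)


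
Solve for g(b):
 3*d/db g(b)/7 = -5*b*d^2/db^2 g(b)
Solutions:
 g(b) = C1 + C2*b^(32/35)


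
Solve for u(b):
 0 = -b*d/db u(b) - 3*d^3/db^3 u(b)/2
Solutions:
 u(b) = C1 + Integral(C2*airyai(-2^(1/3)*3^(2/3)*b/3) + C3*airybi(-2^(1/3)*3^(2/3)*b/3), b)


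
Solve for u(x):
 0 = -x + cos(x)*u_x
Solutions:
 u(x) = C1 + Integral(x/cos(x), x)


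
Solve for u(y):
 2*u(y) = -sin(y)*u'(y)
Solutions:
 u(y) = C1*(cos(y) + 1)/(cos(y) - 1)


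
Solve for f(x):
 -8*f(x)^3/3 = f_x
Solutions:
 f(x) = -sqrt(6)*sqrt(-1/(C1 - 8*x))/2
 f(x) = sqrt(6)*sqrt(-1/(C1 - 8*x))/2


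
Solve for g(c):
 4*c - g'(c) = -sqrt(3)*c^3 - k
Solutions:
 g(c) = C1 + sqrt(3)*c^4/4 + 2*c^2 + c*k


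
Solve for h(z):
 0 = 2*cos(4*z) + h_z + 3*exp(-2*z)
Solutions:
 h(z) = C1 - sin(4*z)/2 + 3*exp(-2*z)/2


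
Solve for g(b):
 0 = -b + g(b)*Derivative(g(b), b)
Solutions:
 g(b) = -sqrt(C1 + b^2)
 g(b) = sqrt(C1 + b^2)


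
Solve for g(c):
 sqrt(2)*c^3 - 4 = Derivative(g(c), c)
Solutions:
 g(c) = C1 + sqrt(2)*c^4/4 - 4*c


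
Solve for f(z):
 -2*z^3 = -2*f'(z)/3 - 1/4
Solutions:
 f(z) = C1 + 3*z^4/4 - 3*z/8


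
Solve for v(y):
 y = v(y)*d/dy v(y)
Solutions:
 v(y) = -sqrt(C1 + y^2)
 v(y) = sqrt(C1 + y^2)


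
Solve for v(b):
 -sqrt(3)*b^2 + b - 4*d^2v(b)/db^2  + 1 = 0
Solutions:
 v(b) = C1 + C2*b - sqrt(3)*b^4/48 + b^3/24 + b^2/8


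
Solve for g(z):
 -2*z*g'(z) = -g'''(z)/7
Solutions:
 g(z) = C1 + Integral(C2*airyai(14^(1/3)*z) + C3*airybi(14^(1/3)*z), z)


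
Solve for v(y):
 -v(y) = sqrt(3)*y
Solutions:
 v(y) = -sqrt(3)*y


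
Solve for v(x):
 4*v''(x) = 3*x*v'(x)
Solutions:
 v(x) = C1 + C2*erfi(sqrt(6)*x/4)


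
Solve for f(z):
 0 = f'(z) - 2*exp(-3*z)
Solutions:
 f(z) = C1 - 2*exp(-3*z)/3


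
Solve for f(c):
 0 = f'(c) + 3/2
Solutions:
 f(c) = C1 - 3*c/2


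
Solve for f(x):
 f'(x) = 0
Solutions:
 f(x) = C1


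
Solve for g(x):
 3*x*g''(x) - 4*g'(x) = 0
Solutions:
 g(x) = C1 + C2*x^(7/3)


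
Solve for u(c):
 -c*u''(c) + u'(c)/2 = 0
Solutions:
 u(c) = C1 + C2*c^(3/2)


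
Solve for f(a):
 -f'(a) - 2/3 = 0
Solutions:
 f(a) = C1 - 2*a/3


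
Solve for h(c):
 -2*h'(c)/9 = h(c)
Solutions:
 h(c) = C1*exp(-9*c/2)


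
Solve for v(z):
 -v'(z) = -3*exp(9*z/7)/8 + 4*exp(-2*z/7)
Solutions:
 v(z) = C1 + 7*exp(9*z/7)/24 + 14*exp(-2*z/7)


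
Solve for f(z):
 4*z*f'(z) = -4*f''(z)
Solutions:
 f(z) = C1 + C2*erf(sqrt(2)*z/2)


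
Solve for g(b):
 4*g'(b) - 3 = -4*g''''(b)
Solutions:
 g(b) = C1 + C4*exp(-b) + 3*b/4 + (C2*sin(sqrt(3)*b/2) + C3*cos(sqrt(3)*b/2))*exp(b/2)


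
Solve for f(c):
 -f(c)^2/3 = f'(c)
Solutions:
 f(c) = 3/(C1 + c)


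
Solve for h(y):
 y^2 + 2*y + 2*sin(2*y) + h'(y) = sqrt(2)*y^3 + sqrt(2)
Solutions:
 h(y) = C1 + sqrt(2)*y^4/4 - y^3/3 - y^2 + sqrt(2)*y + cos(2*y)


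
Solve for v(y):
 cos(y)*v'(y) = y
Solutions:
 v(y) = C1 + Integral(y/cos(y), y)


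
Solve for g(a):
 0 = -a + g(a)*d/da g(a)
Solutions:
 g(a) = -sqrt(C1 + a^2)
 g(a) = sqrt(C1 + a^2)


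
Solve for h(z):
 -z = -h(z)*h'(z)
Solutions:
 h(z) = -sqrt(C1 + z^2)
 h(z) = sqrt(C1 + z^2)


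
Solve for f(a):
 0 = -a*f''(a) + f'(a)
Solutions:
 f(a) = C1 + C2*a^2


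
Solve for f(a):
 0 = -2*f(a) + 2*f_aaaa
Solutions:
 f(a) = C1*exp(-a) + C2*exp(a) + C3*sin(a) + C4*cos(a)


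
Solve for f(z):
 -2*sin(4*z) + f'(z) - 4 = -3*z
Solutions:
 f(z) = C1 - 3*z^2/2 + 4*z - cos(4*z)/2


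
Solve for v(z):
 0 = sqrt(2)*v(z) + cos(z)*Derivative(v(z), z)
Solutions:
 v(z) = C1*(sin(z) - 1)^(sqrt(2)/2)/(sin(z) + 1)^(sqrt(2)/2)


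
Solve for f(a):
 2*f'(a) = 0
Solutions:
 f(a) = C1


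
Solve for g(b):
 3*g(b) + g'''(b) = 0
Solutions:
 g(b) = C3*exp(-3^(1/3)*b) + (C1*sin(3^(5/6)*b/2) + C2*cos(3^(5/6)*b/2))*exp(3^(1/3)*b/2)


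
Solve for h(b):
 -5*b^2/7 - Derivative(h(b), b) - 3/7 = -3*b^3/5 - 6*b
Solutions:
 h(b) = C1 + 3*b^4/20 - 5*b^3/21 + 3*b^2 - 3*b/7


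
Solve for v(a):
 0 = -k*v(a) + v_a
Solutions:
 v(a) = C1*exp(a*k)


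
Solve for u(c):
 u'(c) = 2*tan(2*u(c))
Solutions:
 u(c) = -asin(C1*exp(4*c))/2 + pi/2
 u(c) = asin(C1*exp(4*c))/2


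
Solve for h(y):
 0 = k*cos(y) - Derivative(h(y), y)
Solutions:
 h(y) = C1 + k*sin(y)


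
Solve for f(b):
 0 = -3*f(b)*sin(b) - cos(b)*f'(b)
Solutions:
 f(b) = C1*cos(b)^3


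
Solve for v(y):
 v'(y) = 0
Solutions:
 v(y) = C1


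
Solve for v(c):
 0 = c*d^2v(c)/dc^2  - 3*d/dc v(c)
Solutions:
 v(c) = C1 + C2*c^4


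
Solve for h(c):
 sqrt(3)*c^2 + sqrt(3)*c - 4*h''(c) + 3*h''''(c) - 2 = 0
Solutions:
 h(c) = C1 + C2*c + C3*exp(-2*sqrt(3)*c/3) + C4*exp(2*sqrt(3)*c/3) + sqrt(3)*c^4/48 + sqrt(3)*c^3/24 + c^2*(-4 + 3*sqrt(3))/16


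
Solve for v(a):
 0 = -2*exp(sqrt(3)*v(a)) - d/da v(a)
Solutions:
 v(a) = sqrt(3)*(2*log(1/(C1 + 2*a)) - log(3))/6


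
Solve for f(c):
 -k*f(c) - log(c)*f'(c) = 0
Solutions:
 f(c) = C1*exp(-k*li(c))


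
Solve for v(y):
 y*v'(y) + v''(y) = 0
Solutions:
 v(y) = C1 + C2*erf(sqrt(2)*y/2)


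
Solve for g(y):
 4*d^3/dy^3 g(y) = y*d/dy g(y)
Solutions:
 g(y) = C1 + Integral(C2*airyai(2^(1/3)*y/2) + C3*airybi(2^(1/3)*y/2), y)


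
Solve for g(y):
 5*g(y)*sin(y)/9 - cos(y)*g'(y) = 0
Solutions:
 g(y) = C1/cos(y)^(5/9)


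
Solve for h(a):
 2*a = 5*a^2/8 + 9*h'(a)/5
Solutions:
 h(a) = C1 - 25*a^3/216 + 5*a^2/9


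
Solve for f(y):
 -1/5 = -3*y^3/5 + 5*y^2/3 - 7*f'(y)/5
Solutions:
 f(y) = C1 - 3*y^4/28 + 25*y^3/63 + y/7


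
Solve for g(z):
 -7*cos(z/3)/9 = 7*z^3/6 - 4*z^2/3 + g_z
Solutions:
 g(z) = C1 - 7*z^4/24 + 4*z^3/9 - 7*sin(z/3)/3


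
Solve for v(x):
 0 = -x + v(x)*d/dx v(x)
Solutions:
 v(x) = -sqrt(C1 + x^2)
 v(x) = sqrt(C1 + x^2)


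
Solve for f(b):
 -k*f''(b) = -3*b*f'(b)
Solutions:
 f(b) = C1 + C2*erf(sqrt(6)*b*sqrt(-1/k)/2)/sqrt(-1/k)


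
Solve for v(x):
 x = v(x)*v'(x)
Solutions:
 v(x) = -sqrt(C1 + x^2)
 v(x) = sqrt(C1 + x^2)


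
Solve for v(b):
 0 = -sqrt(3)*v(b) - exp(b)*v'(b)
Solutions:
 v(b) = C1*exp(sqrt(3)*exp(-b))


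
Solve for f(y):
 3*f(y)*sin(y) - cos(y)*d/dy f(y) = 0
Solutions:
 f(y) = C1/cos(y)^3


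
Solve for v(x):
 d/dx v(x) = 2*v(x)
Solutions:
 v(x) = C1*exp(2*x)


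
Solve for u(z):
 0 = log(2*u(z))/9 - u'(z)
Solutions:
 -9*Integral(1/(log(_y) + log(2)), (_y, u(z))) = C1 - z


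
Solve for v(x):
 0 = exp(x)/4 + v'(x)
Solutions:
 v(x) = C1 - exp(x)/4


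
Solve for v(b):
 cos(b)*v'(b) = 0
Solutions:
 v(b) = C1


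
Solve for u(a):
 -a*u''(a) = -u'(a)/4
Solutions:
 u(a) = C1 + C2*a^(5/4)


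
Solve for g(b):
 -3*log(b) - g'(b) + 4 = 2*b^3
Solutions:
 g(b) = C1 - b^4/2 - 3*b*log(b) + 7*b


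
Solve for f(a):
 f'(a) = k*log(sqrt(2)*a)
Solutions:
 f(a) = C1 + a*k*log(a) - a*k + a*k*log(2)/2


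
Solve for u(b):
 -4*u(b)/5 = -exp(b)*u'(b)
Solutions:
 u(b) = C1*exp(-4*exp(-b)/5)


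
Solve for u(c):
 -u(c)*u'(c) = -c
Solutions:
 u(c) = -sqrt(C1 + c^2)
 u(c) = sqrt(C1 + c^2)


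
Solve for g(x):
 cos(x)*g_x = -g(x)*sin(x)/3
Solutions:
 g(x) = C1*cos(x)^(1/3)


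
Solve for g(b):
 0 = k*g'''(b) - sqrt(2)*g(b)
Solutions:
 g(b) = C1*exp(2^(1/6)*b*(1/k)^(1/3)) + C2*exp(2^(1/6)*b*(-1 + sqrt(3)*I)*(1/k)^(1/3)/2) + C3*exp(-2^(1/6)*b*(1 + sqrt(3)*I)*(1/k)^(1/3)/2)


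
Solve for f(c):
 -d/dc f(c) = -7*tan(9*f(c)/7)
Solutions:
 f(c) = -7*asin(C1*exp(9*c))/9 + 7*pi/9
 f(c) = 7*asin(C1*exp(9*c))/9


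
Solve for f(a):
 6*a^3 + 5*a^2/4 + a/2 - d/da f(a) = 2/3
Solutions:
 f(a) = C1 + 3*a^4/2 + 5*a^3/12 + a^2/4 - 2*a/3


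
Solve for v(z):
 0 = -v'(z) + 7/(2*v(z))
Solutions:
 v(z) = -sqrt(C1 + 7*z)
 v(z) = sqrt(C1 + 7*z)


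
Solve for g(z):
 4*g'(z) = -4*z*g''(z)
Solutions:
 g(z) = C1 + C2*log(z)


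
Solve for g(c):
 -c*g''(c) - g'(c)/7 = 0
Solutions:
 g(c) = C1 + C2*c^(6/7)


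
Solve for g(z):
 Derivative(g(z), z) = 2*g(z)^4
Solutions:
 g(z) = (-1/(C1 + 6*z))^(1/3)
 g(z) = (-1/(C1 + 2*z))^(1/3)*(-3^(2/3) - 3*3^(1/6)*I)/6
 g(z) = (-1/(C1 + 2*z))^(1/3)*(-3^(2/3) + 3*3^(1/6)*I)/6


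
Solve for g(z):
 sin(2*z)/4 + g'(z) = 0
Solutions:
 g(z) = C1 + cos(2*z)/8


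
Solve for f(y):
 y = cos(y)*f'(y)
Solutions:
 f(y) = C1 + Integral(y/cos(y), y)


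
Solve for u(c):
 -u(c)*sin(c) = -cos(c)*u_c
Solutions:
 u(c) = C1/cos(c)


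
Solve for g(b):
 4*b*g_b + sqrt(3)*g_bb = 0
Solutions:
 g(b) = C1 + C2*erf(sqrt(2)*3^(3/4)*b/3)


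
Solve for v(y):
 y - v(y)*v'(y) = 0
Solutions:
 v(y) = -sqrt(C1 + y^2)
 v(y) = sqrt(C1 + y^2)


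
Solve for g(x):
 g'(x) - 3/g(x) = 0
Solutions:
 g(x) = -sqrt(C1 + 6*x)
 g(x) = sqrt(C1 + 6*x)


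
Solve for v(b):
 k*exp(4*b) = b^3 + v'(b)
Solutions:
 v(b) = C1 - b^4/4 + k*exp(4*b)/4


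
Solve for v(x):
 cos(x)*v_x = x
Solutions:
 v(x) = C1 + Integral(x/cos(x), x)


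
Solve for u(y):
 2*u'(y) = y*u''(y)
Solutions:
 u(y) = C1 + C2*y^3


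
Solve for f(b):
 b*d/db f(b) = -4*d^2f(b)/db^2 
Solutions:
 f(b) = C1 + C2*erf(sqrt(2)*b/4)


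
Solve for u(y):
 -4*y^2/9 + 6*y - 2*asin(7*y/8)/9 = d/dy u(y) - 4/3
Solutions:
 u(y) = C1 - 4*y^3/27 + 3*y^2 - 2*y*asin(7*y/8)/9 + 4*y/3 - 2*sqrt(64 - 49*y^2)/63


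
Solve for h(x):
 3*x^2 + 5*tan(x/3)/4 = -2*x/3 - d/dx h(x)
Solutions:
 h(x) = C1 - x^3 - x^2/3 + 15*log(cos(x/3))/4


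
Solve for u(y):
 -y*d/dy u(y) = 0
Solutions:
 u(y) = C1


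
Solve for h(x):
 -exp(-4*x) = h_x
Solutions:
 h(x) = C1 + exp(-4*x)/4


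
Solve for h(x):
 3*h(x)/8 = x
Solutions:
 h(x) = 8*x/3


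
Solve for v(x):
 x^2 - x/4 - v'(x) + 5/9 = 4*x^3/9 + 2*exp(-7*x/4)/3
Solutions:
 v(x) = C1 - x^4/9 + x^3/3 - x^2/8 + 5*x/9 + 8*exp(-7*x/4)/21


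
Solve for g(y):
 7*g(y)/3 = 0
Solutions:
 g(y) = 0


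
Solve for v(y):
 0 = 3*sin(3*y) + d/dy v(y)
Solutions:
 v(y) = C1 + cos(3*y)


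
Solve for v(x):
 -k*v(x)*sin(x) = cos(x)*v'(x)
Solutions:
 v(x) = C1*exp(k*log(cos(x)))


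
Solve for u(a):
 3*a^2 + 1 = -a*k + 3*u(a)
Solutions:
 u(a) = a^2 + a*k/3 + 1/3


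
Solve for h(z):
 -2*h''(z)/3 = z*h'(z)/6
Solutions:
 h(z) = C1 + C2*erf(sqrt(2)*z/4)


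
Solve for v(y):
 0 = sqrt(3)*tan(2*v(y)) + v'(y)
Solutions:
 v(y) = -asin(C1*exp(-2*sqrt(3)*y))/2 + pi/2
 v(y) = asin(C1*exp(-2*sqrt(3)*y))/2


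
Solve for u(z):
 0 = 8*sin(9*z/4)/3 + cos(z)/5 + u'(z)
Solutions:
 u(z) = C1 - sin(z)/5 + 32*cos(9*z/4)/27


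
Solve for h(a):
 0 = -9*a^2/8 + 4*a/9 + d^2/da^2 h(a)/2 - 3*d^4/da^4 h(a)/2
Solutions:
 h(a) = C1 + C2*a + C3*exp(-sqrt(3)*a/3) + C4*exp(sqrt(3)*a/3) + 3*a^4/16 - 4*a^3/27 + 27*a^2/4


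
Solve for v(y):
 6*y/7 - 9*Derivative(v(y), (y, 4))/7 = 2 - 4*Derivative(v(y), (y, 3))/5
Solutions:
 v(y) = C1 + C2*y + C3*y^2 + C4*exp(28*y/45) - 5*y^4/112 + 305*y^3/2352


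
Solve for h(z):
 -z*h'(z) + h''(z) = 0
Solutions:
 h(z) = C1 + C2*erfi(sqrt(2)*z/2)


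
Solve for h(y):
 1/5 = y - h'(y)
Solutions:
 h(y) = C1 + y^2/2 - y/5


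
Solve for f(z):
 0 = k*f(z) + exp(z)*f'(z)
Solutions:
 f(z) = C1*exp(k*exp(-z))


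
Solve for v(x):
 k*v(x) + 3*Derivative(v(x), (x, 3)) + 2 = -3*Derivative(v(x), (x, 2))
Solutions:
 v(x) = C1*exp(-x*((9*k/2 + sqrt((9*k + 2)^2 - 4)/2 + 1)^(1/3) + 1 + (9*k/2 + sqrt((9*k + 2)^2 - 4)/2 + 1)^(-1/3))/3) + C2*exp(x*((9*k/2 + sqrt((9*k + 2)^2 - 4)/2 + 1)^(1/3) - sqrt(3)*I*(9*k/2 + sqrt((9*k + 2)^2 - 4)/2 + 1)^(1/3) - 2 - 4/((-1 + sqrt(3)*I)*(9*k/2 + sqrt((9*k + 2)^2 - 4)/2 + 1)^(1/3)))/6) + C3*exp(x*((9*k/2 + sqrt((9*k + 2)^2 - 4)/2 + 1)^(1/3) + sqrt(3)*I*(9*k/2 + sqrt((9*k + 2)^2 - 4)/2 + 1)^(1/3) - 2 + 4/((1 + sqrt(3)*I)*(9*k/2 + sqrt((9*k + 2)^2 - 4)/2 + 1)^(1/3)))/6) - 2/k


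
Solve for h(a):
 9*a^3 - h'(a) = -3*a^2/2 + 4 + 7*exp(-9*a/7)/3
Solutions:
 h(a) = C1 + 9*a^4/4 + a^3/2 - 4*a + 49*exp(-9*a/7)/27


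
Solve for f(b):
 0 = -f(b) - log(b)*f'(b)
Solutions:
 f(b) = C1*exp(-li(b))


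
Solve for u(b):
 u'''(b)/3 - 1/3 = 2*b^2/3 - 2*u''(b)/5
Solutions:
 u(b) = C1 + C2*b + C3*exp(-6*b/5) + 5*b^4/36 - 25*b^3/54 + 85*b^2/54


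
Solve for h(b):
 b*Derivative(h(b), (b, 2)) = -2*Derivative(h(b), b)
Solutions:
 h(b) = C1 + C2/b


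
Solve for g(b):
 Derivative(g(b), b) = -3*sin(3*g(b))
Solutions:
 g(b) = -acos((-C1 - exp(18*b))/(C1 - exp(18*b)))/3 + 2*pi/3
 g(b) = acos((-C1 - exp(18*b))/(C1 - exp(18*b)))/3


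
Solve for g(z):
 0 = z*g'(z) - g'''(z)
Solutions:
 g(z) = C1 + Integral(C2*airyai(z) + C3*airybi(z), z)


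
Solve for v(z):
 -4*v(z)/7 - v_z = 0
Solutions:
 v(z) = C1*exp(-4*z/7)


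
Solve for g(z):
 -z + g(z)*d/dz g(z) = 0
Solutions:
 g(z) = -sqrt(C1 + z^2)
 g(z) = sqrt(C1 + z^2)


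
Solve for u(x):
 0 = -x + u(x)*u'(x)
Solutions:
 u(x) = -sqrt(C1 + x^2)
 u(x) = sqrt(C1 + x^2)


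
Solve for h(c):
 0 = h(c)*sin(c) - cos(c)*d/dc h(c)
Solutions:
 h(c) = C1/cos(c)


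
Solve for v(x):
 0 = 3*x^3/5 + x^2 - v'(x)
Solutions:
 v(x) = C1 + 3*x^4/20 + x^3/3


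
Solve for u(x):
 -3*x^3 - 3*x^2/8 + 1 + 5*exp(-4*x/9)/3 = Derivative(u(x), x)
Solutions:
 u(x) = C1 - 3*x^4/4 - x^3/8 + x - 15*exp(-4*x/9)/4


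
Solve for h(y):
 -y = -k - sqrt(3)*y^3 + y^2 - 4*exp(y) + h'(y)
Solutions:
 h(y) = C1 + k*y + sqrt(3)*y^4/4 - y^3/3 - y^2/2 + 4*exp(y)


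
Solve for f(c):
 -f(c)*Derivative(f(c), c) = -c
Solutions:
 f(c) = -sqrt(C1 + c^2)
 f(c) = sqrt(C1 + c^2)


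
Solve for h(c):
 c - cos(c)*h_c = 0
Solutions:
 h(c) = C1 + Integral(c/cos(c), c)


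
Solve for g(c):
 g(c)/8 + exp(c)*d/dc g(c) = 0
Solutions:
 g(c) = C1*exp(exp(-c)/8)


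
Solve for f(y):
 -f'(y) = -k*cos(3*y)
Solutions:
 f(y) = C1 + k*sin(3*y)/3


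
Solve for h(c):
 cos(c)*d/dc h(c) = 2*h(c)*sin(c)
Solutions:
 h(c) = C1/cos(c)^2


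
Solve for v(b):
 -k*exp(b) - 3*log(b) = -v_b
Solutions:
 v(b) = C1 + 3*b*log(b) - 3*b + k*exp(b)


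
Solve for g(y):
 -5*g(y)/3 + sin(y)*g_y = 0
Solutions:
 g(y) = C1*(cos(y) - 1)^(5/6)/(cos(y) + 1)^(5/6)


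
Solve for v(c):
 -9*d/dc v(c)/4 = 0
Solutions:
 v(c) = C1


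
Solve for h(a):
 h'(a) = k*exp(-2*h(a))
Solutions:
 h(a) = log(-sqrt(C1 + 2*a*k))
 h(a) = log(C1 + 2*a*k)/2


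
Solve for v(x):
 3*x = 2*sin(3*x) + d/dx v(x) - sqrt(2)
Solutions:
 v(x) = C1 + 3*x^2/2 + sqrt(2)*x + 2*cos(3*x)/3


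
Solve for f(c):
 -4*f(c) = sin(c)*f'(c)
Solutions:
 f(c) = C1*(cos(c)^2 + 2*cos(c) + 1)/(cos(c)^2 - 2*cos(c) + 1)


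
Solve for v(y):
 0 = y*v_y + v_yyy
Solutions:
 v(y) = C1 + Integral(C2*airyai(-y) + C3*airybi(-y), y)


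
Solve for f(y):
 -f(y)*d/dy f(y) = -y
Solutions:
 f(y) = -sqrt(C1 + y^2)
 f(y) = sqrt(C1 + y^2)


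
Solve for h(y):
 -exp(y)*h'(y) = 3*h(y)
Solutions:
 h(y) = C1*exp(3*exp(-y))


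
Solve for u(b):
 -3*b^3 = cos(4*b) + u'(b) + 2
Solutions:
 u(b) = C1 - 3*b^4/4 - 2*b - sin(4*b)/4


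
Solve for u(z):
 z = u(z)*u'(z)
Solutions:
 u(z) = -sqrt(C1 + z^2)
 u(z) = sqrt(C1 + z^2)


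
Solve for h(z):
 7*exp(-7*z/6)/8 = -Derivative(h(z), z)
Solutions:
 h(z) = C1 + 3*exp(-7*z/6)/4


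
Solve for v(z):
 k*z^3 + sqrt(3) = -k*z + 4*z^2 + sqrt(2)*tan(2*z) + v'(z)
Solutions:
 v(z) = C1 + k*z^4/4 + k*z^2/2 - 4*z^3/3 + sqrt(3)*z + sqrt(2)*log(cos(2*z))/2


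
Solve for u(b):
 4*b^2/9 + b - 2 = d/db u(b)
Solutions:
 u(b) = C1 + 4*b^3/27 + b^2/2 - 2*b


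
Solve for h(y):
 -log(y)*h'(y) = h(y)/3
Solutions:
 h(y) = C1*exp(-li(y)/3)


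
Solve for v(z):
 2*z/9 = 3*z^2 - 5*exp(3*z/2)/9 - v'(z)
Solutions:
 v(z) = C1 + z^3 - z^2/9 - 10*exp(3*z/2)/27


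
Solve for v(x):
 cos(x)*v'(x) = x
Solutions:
 v(x) = C1 + Integral(x/cos(x), x)


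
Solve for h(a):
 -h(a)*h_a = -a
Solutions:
 h(a) = -sqrt(C1 + a^2)
 h(a) = sqrt(C1 + a^2)


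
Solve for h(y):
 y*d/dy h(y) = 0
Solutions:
 h(y) = C1


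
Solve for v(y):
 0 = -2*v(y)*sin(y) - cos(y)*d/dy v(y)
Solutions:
 v(y) = C1*cos(y)^2


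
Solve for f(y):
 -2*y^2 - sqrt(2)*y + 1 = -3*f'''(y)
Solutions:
 f(y) = C1 + C2*y + C3*y^2 + y^5/90 + sqrt(2)*y^4/72 - y^3/18


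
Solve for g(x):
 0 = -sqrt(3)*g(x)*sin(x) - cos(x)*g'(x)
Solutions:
 g(x) = C1*cos(x)^(sqrt(3))


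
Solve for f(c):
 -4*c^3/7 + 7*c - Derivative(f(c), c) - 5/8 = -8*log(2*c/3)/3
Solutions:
 f(c) = C1 - c^4/7 + 7*c^2/2 + 8*c*log(c)/3 - 79*c/24 - 8*c*log(3)/3 + 8*c*log(2)/3


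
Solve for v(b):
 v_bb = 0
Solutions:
 v(b) = C1 + C2*b


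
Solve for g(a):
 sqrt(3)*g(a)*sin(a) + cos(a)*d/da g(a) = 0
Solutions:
 g(a) = C1*cos(a)^(sqrt(3))


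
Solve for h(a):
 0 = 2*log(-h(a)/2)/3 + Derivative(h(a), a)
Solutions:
 3*Integral(1/(log(-_y) - log(2)), (_y, h(a)))/2 = C1 - a


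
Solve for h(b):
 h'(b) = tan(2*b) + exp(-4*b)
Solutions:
 h(b) = C1 + log(tan(2*b)^2 + 1)/4 - exp(-4*b)/4


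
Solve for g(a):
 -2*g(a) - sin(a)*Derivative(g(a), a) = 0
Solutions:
 g(a) = C1*(cos(a) + 1)/(cos(a) - 1)


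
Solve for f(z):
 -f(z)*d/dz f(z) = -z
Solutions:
 f(z) = -sqrt(C1 + z^2)
 f(z) = sqrt(C1 + z^2)


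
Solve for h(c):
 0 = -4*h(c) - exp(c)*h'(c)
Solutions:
 h(c) = C1*exp(4*exp(-c))


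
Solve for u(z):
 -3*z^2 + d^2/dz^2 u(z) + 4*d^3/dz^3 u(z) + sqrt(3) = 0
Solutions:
 u(z) = C1 + C2*z + C3*exp(-z/4) + z^4/4 - 4*z^3 + z^2*(48 - sqrt(3)/2)


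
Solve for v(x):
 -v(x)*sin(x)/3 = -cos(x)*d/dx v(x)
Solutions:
 v(x) = C1/cos(x)^(1/3)


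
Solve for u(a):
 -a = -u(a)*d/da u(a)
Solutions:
 u(a) = -sqrt(C1 + a^2)
 u(a) = sqrt(C1 + a^2)


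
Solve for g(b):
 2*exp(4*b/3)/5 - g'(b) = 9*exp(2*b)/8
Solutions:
 g(b) = C1 + 3*exp(4*b/3)/10 - 9*exp(2*b)/16


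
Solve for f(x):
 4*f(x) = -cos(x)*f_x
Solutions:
 f(x) = C1*(sin(x)^2 - 2*sin(x) + 1)/(sin(x)^2 + 2*sin(x) + 1)


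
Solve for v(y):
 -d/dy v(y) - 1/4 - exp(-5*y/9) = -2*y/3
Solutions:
 v(y) = C1 + y^2/3 - y/4 + 9*exp(-5*y/9)/5


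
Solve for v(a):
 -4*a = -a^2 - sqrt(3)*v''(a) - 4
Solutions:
 v(a) = C1 + C2*a - sqrt(3)*a^4/36 + 2*sqrt(3)*a^3/9 - 2*sqrt(3)*a^2/3


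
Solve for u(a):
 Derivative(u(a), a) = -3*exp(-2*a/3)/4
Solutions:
 u(a) = C1 + 9*exp(-2*a/3)/8


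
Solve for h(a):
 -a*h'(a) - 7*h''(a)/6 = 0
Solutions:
 h(a) = C1 + C2*erf(sqrt(21)*a/7)


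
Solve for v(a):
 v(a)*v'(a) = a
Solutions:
 v(a) = -sqrt(C1 + a^2)
 v(a) = sqrt(C1 + a^2)


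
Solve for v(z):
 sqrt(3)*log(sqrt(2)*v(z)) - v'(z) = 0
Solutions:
 -2*sqrt(3)*Integral(1/(2*log(_y) + log(2)), (_y, v(z)))/3 = C1 - z


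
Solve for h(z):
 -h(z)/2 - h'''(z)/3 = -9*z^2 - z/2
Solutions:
 h(z) = C3*exp(-2^(2/3)*3^(1/3)*z/2) + 18*z^2 + z + (C1*sin(2^(2/3)*3^(5/6)*z/4) + C2*cos(2^(2/3)*3^(5/6)*z/4))*exp(2^(2/3)*3^(1/3)*z/4)


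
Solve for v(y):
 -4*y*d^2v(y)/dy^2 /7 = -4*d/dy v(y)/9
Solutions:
 v(y) = C1 + C2*y^(16/9)


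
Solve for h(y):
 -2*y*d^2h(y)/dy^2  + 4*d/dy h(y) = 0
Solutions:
 h(y) = C1 + C2*y^3


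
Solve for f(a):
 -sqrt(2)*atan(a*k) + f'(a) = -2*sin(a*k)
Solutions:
 f(a) = C1 - 2*Piecewise((-cos(a*k)/k, Ne(k, 0)), (0, True)) + sqrt(2)*Piecewise((a*atan(a*k) - log(a^2*k^2 + 1)/(2*k), Ne(k, 0)), (0, True))


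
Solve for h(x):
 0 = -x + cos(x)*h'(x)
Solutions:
 h(x) = C1 + Integral(x/cos(x), x)


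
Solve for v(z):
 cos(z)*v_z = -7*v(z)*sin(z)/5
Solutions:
 v(z) = C1*cos(z)^(7/5)


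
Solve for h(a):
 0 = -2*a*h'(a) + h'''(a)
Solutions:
 h(a) = C1 + Integral(C2*airyai(2^(1/3)*a) + C3*airybi(2^(1/3)*a), a)


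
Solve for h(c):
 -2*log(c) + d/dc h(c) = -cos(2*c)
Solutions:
 h(c) = C1 + 2*c*log(c) - 2*c - sin(2*c)/2


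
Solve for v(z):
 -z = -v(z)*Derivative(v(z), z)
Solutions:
 v(z) = -sqrt(C1 + z^2)
 v(z) = sqrt(C1 + z^2)


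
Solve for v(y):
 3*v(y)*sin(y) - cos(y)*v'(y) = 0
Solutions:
 v(y) = C1/cos(y)^3


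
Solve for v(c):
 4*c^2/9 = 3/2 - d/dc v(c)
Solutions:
 v(c) = C1 - 4*c^3/27 + 3*c/2


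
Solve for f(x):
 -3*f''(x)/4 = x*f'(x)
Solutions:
 f(x) = C1 + C2*erf(sqrt(6)*x/3)


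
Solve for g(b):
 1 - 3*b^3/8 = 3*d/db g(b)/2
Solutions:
 g(b) = C1 - b^4/16 + 2*b/3


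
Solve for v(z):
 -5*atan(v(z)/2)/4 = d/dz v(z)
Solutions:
 Integral(1/atan(_y/2), (_y, v(z))) = C1 - 5*z/4


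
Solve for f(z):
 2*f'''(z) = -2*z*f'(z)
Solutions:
 f(z) = C1 + Integral(C2*airyai(-z) + C3*airybi(-z), z)


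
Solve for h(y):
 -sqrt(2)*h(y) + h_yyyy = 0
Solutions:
 h(y) = C1*exp(-2^(1/8)*y) + C2*exp(2^(1/8)*y) + C3*sin(2^(1/8)*y) + C4*cos(2^(1/8)*y)


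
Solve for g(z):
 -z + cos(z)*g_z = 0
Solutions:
 g(z) = C1 + Integral(z/cos(z), z)


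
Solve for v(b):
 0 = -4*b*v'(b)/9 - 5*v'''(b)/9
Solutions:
 v(b) = C1 + Integral(C2*airyai(-10^(2/3)*b/5) + C3*airybi(-10^(2/3)*b/5), b)


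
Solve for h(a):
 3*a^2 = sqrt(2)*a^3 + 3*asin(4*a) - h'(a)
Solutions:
 h(a) = C1 + sqrt(2)*a^4/4 - a^3 + 3*a*asin(4*a) + 3*sqrt(1 - 16*a^2)/4


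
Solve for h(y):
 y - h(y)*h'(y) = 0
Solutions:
 h(y) = -sqrt(C1 + y^2)
 h(y) = sqrt(C1 + y^2)


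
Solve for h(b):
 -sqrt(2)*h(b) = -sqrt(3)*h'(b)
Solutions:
 h(b) = C1*exp(sqrt(6)*b/3)


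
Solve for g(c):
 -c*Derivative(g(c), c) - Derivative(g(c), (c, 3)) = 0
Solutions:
 g(c) = C1 + Integral(C2*airyai(-c) + C3*airybi(-c), c)


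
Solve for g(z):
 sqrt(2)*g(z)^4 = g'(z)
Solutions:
 g(z) = (-1/(C1 + 3*sqrt(2)*z))^(1/3)
 g(z) = (-1/(C1 + sqrt(2)*z))^(1/3)*(-3^(2/3) - 3*3^(1/6)*I)/6
 g(z) = (-1/(C1 + sqrt(2)*z))^(1/3)*(-3^(2/3) + 3*3^(1/6)*I)/6


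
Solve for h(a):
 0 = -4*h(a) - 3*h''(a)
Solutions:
 h(a) = C1*sin(2*sqrt(3)*a/3) + C2*cos(2*sqrt(3)*a/3)


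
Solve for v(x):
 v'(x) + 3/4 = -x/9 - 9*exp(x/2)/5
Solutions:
 v(x) = C1 - x^2/18 - 3*x/4 - 18*exp(x/2)/5


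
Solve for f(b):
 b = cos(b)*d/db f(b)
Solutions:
 f(b) = C1 + Integral(b/cos(b), b)


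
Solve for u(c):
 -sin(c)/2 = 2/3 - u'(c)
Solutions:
 u(c) = C1 + 2*c/3 - cos(c)/2


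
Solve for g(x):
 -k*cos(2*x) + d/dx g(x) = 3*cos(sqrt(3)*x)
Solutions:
 g(x) = C1 + k*sin(2*x)/2 + sqrt(3)*sin(sqrt(3)*x)


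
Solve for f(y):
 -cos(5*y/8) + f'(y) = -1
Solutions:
 f(y) = C1 - y + 8*sin(5*y/8)/5


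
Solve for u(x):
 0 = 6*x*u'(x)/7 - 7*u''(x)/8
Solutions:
 u(x) = C1 + C2*erfi(2*sqrt(6)*x/7)


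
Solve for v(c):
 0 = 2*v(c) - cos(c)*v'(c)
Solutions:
 v(c) = C1*(sin(c) + 1)/(sin(c) - 1)


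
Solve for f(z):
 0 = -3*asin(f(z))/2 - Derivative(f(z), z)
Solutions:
 Integral(1/asin(_y), (_y, f(z))) = C1 - 3*z/2


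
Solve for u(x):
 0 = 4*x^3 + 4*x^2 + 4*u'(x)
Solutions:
 u(x) = C1 - x^4/4 - x^3/3


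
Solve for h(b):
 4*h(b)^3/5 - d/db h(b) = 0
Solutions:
 h(b) = -sqrt(10)*sqrt(-1/(C1 + 4*b))/2
 h(b) = sqrt(10)*sqrt(-1/(C1 + 4*b))/2


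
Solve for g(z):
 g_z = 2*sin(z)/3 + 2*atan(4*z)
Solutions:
 g(z) = C1 + 2*z*atan(4*z) - log(16*z^2 + 1)/4 - 2*cos(z)/3


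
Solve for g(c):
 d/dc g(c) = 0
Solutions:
 g(c) = C1


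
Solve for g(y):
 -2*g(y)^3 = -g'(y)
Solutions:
 g(y) = -sqrt(2)*sqrt(-1/(C1 + 2*y))/2
 g(y) = sqrt(2)*sqrt(-1/(C1 + 2*y))/2


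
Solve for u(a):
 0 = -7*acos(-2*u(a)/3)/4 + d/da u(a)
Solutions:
 Integral(1/acos(-2*_y/3), (_y, u(a))) = C1 + 7*a/4


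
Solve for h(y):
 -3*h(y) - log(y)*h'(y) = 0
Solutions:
 h(y) = C1*exp(-3*li(y))


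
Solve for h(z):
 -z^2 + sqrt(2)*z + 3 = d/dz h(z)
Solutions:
 h(z) = C1 - z^3/3 + sqrt(2)*z^2/2 + 3*z


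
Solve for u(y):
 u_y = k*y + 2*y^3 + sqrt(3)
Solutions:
 u(y) = C1 + k*y^2/2 + y^4/2 + sqrt(3)*y


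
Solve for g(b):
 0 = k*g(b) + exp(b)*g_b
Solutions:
 g(b) = C1*exp(k*exp(-b))


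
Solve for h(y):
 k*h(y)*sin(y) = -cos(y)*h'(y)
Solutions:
 h(y) = C1*exp(k*log(cos(y)))


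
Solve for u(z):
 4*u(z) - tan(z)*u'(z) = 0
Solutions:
 u(z) = C1*sin(z)^4


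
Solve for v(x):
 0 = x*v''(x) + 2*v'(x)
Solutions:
 v(x) = C1 + C2/x


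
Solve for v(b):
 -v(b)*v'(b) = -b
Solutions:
 v(b) = -sqrt(C1 + b^2)
 v(b) = sqrt(C1 + b^2)


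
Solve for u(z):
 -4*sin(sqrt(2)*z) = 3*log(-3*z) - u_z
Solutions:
 u(z) = C1 + 3*z*log(-z) - 3*z + 3*z*log(3) - 2*sqrt(2)*cos(sqrt(2)*z)


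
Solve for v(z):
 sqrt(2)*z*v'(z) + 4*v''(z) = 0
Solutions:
 v(z) = C1 + C2*erf(2^(3/4)*z/4)


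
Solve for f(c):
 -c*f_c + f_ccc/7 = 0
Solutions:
 f(c) = C1 + Integral(C2*airyai(7^(1/3)*c) + C3*airybi(7^(1/3)*c), c)


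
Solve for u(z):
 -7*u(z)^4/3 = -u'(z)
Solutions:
 u(z) = (-1/(C1 + 7*z))^(1/3)
 u(z) = (-1/(C1 + 7*z))^(1/3)*(-1 - sqrt(3)*I)/2
 u(z) = (-1/(C1 + 7*z))^(1/3)*(-1 + sqrt(3)*I)/2


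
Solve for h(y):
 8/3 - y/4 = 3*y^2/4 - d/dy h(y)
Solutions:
 h(y) = C1 + y^3/4 + y^2/8 - 8*y/3


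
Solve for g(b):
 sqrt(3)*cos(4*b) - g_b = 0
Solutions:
 g(b) = C1 + sqrt(3)*sin(4*b)/4


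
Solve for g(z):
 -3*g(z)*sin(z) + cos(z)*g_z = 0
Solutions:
 g(z) = C1/cos(z)^3


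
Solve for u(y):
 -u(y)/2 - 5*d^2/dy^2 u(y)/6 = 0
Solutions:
 u(y) = C1*sin(sqrt(15)*y/5) + C2*cos(sqrt(15)*y/5)


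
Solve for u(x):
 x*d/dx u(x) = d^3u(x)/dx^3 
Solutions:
 u(x) = C1 + Integral(C2*airyai(x) + C3*airybi(x), x)


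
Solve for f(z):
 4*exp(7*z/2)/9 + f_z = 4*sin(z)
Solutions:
 f(z) = C1 - 8*exp(7*z/2)/63 - 4*cos(z)


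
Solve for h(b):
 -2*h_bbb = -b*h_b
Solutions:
 h(b) = C1 + Integral(C2*airyai(2^(2/3)*b/2) + C3*airybi(2^(2/3)*b/2), b)


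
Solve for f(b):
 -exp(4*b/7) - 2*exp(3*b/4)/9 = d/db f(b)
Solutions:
 f(b) = C1 - 7*exp(4*b/7)/4 - 8*exp(3*b/4)/27


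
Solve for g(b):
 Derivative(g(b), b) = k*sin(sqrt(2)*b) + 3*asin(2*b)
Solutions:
 g(b) = C1 + 3*b*asin(2*b) - sqrt(2)*k*cos(sqrt(2)*b)/2 + 3*sqrt(1 - 4*b^2)/2


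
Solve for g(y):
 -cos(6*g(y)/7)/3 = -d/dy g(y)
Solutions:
 -y/3 - 7*log(sin(6*g(y)/7) - 1)/12 + 7*log(sin(6*g(y)/7) + 1)/12 = C1


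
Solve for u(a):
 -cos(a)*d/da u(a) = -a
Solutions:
 u(a) = C1 + Integral(a/cos(a), a)


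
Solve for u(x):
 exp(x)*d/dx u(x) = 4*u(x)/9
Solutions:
 u(x) = C1*exp(-4*exp(-x)/9)


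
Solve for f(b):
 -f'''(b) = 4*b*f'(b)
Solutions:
 f(b) = C1 + Integral(C2*airyai(-2^(2/3)*b) + C3*airybi(-2^(2/3)*b), b)


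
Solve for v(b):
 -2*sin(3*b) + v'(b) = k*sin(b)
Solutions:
 v(b) = C1 - k*cos(b) - 2*cos(3*b)/3


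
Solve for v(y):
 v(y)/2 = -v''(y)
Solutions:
 v(y) = C1*sin(sqrt(2)*y/2) + C2*cos(sqrt(2)*y/2)


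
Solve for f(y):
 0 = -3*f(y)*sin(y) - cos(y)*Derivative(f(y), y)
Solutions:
 f(y) = C1*cos(y)^3


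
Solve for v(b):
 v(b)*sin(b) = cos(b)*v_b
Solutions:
 v(b) = C1/cos(b)


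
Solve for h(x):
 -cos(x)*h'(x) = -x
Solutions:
 h(x) = C1 + Integral(x/cos(x), x)


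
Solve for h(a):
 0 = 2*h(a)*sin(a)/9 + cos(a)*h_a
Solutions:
 h(a) = C1*cos(a)^(2/9)


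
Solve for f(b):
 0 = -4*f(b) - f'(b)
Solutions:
 f(b) = C1*exp(-4*b)


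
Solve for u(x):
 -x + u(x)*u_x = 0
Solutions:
 u(x) = -sqrt(C1 + x^2)
 u(x) = sqrt(C1 + x^2)


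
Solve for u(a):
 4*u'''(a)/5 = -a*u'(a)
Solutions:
 u(a) = C1 + Integral(C2*airyai(-10^(1/3)*a/2) + C3*airybi(-10^(1/3)*a/2), a)


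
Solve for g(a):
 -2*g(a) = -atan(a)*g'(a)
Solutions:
 g(a) = C1*exp(2*Integral(1/atan(a), a))


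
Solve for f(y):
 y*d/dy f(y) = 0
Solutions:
 f(y) = C1


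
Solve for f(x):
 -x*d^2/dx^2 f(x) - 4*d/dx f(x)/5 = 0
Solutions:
 f(x) = C1 + C2*x^(1/5)


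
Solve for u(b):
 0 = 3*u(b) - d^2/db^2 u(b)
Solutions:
 u(b) = C1*exp(-sqrt(3)*b) + C2*exp(sqrt(3)*b)


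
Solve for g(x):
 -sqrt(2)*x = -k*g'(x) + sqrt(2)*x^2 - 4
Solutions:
 g(x) = C1 + sqrt(2)*x^3/(3*k) + sqrt(2)*x^2/(2*k) - 4*x/k


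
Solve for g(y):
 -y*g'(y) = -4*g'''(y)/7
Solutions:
 g(y) = C1 + Integral(C2*airyai(14^(1/3)*y/2) + C3*airybi(14^(1/3)*y/2), y)


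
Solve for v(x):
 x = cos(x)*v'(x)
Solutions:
 v(x) = C1 + Integral(x/cos(x), x)


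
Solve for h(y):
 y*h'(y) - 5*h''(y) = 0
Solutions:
 h(y) = C1 + C2*erfi(sqrt(10)*y/10)


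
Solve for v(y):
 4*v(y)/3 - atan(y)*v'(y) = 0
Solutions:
 v(y) = C1*exp(4*Integral(1/atan(y), y)/3)


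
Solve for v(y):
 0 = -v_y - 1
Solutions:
 v(y) = C1 - y


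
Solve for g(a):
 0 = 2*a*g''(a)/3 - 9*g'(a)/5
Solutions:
 g(a) = C1 + C2*a^(37/10)


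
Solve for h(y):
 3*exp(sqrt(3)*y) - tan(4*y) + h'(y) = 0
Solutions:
 h(y) = C1 - sqrt(3)*exp(sqrt(3)*y) - log(cos(4*y))/4


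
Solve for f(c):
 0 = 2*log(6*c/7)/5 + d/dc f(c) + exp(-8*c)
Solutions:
 f(c) = C1 - 2*c*log(c)/5 + 2*c*(-log(6) + 1 + log(7))/5 + exp(-8*c)/8


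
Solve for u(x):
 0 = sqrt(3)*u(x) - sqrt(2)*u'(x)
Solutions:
 u(x) = C1*exp(sqrt(6)*x/2)


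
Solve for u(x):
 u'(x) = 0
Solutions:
 u(x) = C1


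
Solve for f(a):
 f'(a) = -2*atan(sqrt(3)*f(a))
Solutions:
 Integral(1/atan(sqrt(3)*_y), (_y, f(a))) = C1 - 2*a


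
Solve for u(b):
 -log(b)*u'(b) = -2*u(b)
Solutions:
 u(b) = C1*exp(2*li(b))


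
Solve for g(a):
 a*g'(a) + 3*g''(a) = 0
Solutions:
 g(a) = C1 + C2*erf(sqrt(6)*a/6)


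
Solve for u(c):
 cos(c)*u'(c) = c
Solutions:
 u(c) = C1 + Integral(c/cos(c), c)


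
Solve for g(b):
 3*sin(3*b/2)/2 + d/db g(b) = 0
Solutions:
 g(b) = C1 + cos(3*b/2)
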